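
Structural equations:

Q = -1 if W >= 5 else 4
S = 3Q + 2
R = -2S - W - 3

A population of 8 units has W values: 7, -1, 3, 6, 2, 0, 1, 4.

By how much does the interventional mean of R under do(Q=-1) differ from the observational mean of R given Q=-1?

3.75

do(Q=-1) breaks Q's dependence on W. With Q=-1 fixed, R across the units is -8, 0, -4, -7, -3, -1, -2, -5, mean -3.75.
Conditioning on Q=-1 selects the 2 unit(s) with W ∈ {7, 6}. Their R values: -8, -7. Mean = -7.5.
Difference = -3.75 − (-7.5) = 3.75.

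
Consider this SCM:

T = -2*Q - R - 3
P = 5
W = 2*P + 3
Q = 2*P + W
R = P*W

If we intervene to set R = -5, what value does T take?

-44

Intervening sets R = -5 and removes its equation (R = P*W).
W = 2*P + 3  [with P=5]  = 13
Q = 2*P + W  [with P=5, W=13]  = 23
T = -2*Q - R - 3  [with Q=23, R=-5]  = -44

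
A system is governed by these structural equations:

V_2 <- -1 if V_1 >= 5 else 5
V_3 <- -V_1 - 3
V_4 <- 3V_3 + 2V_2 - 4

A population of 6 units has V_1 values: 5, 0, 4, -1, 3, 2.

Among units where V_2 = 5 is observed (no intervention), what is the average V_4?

E[V_4|V_2=5] averages over only the 5 units with V_2=5 (V_1 = 0, 4, -1, 3, 2): V_4 = -3, -15, 0, -12, -9, mean -7.8.

-7.8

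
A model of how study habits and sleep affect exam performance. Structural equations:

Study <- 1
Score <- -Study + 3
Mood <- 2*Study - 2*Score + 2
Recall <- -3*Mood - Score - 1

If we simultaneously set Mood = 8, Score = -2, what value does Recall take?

The joint intervention fixes Mood = 8, Score = -2, removing each variable's own equation.
Recall = -3*Mood - Score - 1  [with Mood=8, Score=-2]  = -23

-23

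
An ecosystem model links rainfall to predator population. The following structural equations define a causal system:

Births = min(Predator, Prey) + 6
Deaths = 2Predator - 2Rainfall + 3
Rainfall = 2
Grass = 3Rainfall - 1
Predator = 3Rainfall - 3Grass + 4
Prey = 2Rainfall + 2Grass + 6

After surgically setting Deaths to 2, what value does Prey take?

do(Deaths=2) replaces the equation Deaths = 2Predator - 2Rainfall + 3 with the constant Deaths = 2.
Prey is not downstream of the intervention, so its value is determined by the original equations.
Grass = 3Rainfall - 1  [with Rainfall=2]  = 5
Prey = 2Rainfall + 2Grass + 6  [with Rainfall=2, Grass=5]  = 20

20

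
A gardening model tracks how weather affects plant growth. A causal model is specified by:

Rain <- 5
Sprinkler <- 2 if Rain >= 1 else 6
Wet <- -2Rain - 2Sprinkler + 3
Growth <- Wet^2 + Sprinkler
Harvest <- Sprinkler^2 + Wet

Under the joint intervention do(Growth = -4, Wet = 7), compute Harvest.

11

The joint intervention fixes Growth = -4, Wet = 7, removing each variable's own equation.
Sprinkler = 2 if Rain >= 1 else 6  [with Rain=5]  = 2
Harvest = Sprinkler^2 + Wet  [with Sprinkler=2, Wet=7]  = 11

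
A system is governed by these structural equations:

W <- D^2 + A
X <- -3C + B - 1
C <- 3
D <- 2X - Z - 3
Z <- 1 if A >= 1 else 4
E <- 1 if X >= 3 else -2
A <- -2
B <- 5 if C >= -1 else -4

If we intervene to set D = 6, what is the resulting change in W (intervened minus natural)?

-253

do(D=6) replaces the equation D <- 2X - Z - 3 with the constant D = 6.
W = D^2 + A  [with D=6, A=-2]  = 34
Without intervention: B = 5 if C >= -1 else -4  [with C=3]  = 5; X = -3C + B - 1  [with C=3, B=5]  = -5; Z = 1 if A >= 1 else 4  [with A=-2]  = 4; D = 2X - Z - 3  [with X=-5, Z=4]  = -17; W = D^2 + A  [with D=-17, A=-2]  = 287.
Change = 34 − 287 = -253.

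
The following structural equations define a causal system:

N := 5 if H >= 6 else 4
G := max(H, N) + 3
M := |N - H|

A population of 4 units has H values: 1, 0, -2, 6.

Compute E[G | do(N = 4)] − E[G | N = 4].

0.5

The intervention sets N=4 in all 4 units regardless of H. Recomputing G per unit gives 7, 7, 7, 9; average 7.5.
Observing N=4 restricts to units where N's equation naturally yields 4: H ∈ {1, 0, -2}. In that subpopulation G = 7, 7, 7, mean 7.
Difference = 7.5 − 7 = 0.5.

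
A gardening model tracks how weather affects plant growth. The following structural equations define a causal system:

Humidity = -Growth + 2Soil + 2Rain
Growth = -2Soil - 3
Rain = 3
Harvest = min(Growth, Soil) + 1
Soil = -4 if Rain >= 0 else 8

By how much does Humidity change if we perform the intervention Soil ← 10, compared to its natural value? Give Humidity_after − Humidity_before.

56

Under do(Soil=10), the mechanism Soil = -4 if Rain >= 0 else 8 is discarded; Soil is fixed at 10.
Growth = -2Soil - 3  [with Soil=10]  = -23
Humidity = -Growth + 2Soil + 2Rain  [with Growth=-23, Soil=10, Rain=3]  = 49
Without intervention: Soil = -4 if Rain >= 0 else 8  [with Rain=3]  = -4; Growth = -2Soil - 3  [with Soil=-4]  = 5; Humidity = -Growth + 2Soil + 2Rain  [with Growth=5, Soil=-4, Rain=3]  = -7.
Change = 49 − (-7) = 56.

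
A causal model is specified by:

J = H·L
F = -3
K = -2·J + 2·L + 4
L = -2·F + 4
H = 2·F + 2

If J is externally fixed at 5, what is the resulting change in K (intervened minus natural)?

-90

Intervening sets J = 5 and removes its equation (J = H·L).
L = -2·F + 4  [with F=-3]  = 10
K = -2·J + 2·L + 4  [with J=5, L=10]  = 14
Without intervention: H = 2·F + 2  [with F=-3]  = -4; L = -2·F + 4  [with F=-3]  = 10; J = H·L  [with H=-4, L=10]  = -40; K = -2·J + 2·L + 4  [with J=-40, L=10]  = 104.
Change = 14 − 104 = -90.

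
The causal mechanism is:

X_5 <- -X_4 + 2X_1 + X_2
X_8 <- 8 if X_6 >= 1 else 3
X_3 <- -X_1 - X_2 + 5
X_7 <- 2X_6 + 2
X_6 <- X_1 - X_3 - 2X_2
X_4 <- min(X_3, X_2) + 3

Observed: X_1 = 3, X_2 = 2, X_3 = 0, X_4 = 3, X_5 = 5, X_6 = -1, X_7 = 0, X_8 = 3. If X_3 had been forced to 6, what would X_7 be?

The intervention breaks the incoming arrows to X_3: X_3 <- -X_1 - X_2 + 5 no longer applies, and X_3 = 6.
X_6 = X_1 - X_3 - 2X_2  [with X_1=3, X_3=6, X_2=2]  = -7
X_7 = 2X_6 + 2  [with X_6=-7]  = -12

-12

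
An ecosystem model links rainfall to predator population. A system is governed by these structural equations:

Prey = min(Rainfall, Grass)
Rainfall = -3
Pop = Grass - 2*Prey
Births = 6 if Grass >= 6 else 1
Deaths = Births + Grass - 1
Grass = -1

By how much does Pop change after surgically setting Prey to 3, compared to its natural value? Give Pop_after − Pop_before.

The intervention breaks the incoming arrows to Prey: Prey = min(Rainfall, Grass) no longer applies, and Prey = 3.
Pop = Grass - 2*Prey  [with Grass=-1, Prey=3]  = -7
Without intervention: Prey = min(Rainfall, Grass)  [with Rainfall=-3, Grass=-1]  = -3; Pop = Grass - 2*Prey  [with Grass=-1, Prey=-3]  = 5.
Change = -7 − 5 = -12.

-12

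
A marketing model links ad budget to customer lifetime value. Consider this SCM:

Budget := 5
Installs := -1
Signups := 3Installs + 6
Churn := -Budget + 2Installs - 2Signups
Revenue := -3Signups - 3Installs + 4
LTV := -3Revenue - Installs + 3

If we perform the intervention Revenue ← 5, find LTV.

The intervention breaks the incoming arrows to Revenue: Revenue := -3Signups - 3Installs + 4 no longer applies, and Revenue = 5.
LTV = -3Revenue - Installs + 3  [with Revenue=5, Installs=-1]  = -11

-11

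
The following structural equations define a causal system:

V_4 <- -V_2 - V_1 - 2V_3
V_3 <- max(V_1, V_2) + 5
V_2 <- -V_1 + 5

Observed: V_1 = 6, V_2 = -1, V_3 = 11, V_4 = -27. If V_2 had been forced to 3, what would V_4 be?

Under do(V_2=3), the mechanism V_2 <- -V_1 + 5 is discarded; V_2 is fixed at 3.
V_3 = max(V_1, V_2) + 5  [with V_1=6, V_2=3]  = 11
V_4 = -V_2 - V_1 - 2V_3  [with V_2=3, V_1=6, V_3=11]  = -31

-31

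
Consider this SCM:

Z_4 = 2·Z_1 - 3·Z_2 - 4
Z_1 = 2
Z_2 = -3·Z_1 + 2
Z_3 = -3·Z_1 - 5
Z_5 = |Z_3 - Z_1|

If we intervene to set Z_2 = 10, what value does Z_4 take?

-30

Under do(Z_2=10), the mechanism Z_2 = -3·Z_1 + 2 is discarded; Z_2 is fixed at 10.
Z_4 = 2·Z_1 - 3·Z_2 - 4  [with Z_1=2, Z_2=10]  = -30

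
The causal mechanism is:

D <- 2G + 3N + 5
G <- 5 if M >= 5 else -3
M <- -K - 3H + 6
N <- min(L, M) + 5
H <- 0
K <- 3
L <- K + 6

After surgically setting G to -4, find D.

21

The intervention breaks the incoming arrows to G: G <- 5 if M >= 5 else -3 no longer applies, and G = -4.
M = -K - 3H + 6  [with K=3, H=0]  = 3
L = K + 6  [with K=3]  = 9
N = min(L, M) + 5  [with L=9, M=3]  = 8
D = 2G + 3N + 5  [with G=-4, N=8]  = 21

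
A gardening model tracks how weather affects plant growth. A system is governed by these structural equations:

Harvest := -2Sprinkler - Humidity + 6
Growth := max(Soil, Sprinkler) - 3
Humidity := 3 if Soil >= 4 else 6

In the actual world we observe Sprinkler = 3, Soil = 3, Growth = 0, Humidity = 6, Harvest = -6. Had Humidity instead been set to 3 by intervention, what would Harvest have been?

Intervening sets Humidity = 3 and removes its equation (Humidity := 3 if Soil >= 4 else 6).
Harvest = -2Sprinkler - Humidity + 6  [with Sprinkler=3, Humidity=3]  = -3

-3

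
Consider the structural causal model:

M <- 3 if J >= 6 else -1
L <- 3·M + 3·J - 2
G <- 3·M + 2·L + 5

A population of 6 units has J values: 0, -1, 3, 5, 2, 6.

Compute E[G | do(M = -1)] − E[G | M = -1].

Every unit gets M=-1 under the intervention. G values become -8, -14, 10, 22, 4, 28; E[G|do(M=-1)] = 7.
Observing M=-1 restricts to units where M's equation naturally yields -1: J ∈ {0, -1, 3, 5, 2}. In that subpopulation G = -8, -14, 10, 22, 4, mean 2.8.
Difference = 7 − 2.8 = 4.2.

4.2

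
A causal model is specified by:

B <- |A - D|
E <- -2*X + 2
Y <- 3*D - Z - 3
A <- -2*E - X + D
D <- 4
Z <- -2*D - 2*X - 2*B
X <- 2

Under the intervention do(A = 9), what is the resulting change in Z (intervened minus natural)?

Under do(A=9), the mechanism A <- -2*E - X + D is discarded; A is fixed at 9.
B = |A - D|  [with A=9, D=4]  = 5
Z = -2*D - 2*X - 2*B  [with D=4, X=2, B=5]  = -22
Without intervention: E = -2*X + 2  [with X=2]  = -2; A = -2*E - X + D  [with E=-2, X=2, D=4]  = 6; B = |A - D|  [with A=6, D=4]  = 2; Z = -2*D - 2*X - 2*B  [with D=4, X=2, B=2]  = -16.
Change = -22 − (-16) = -6.

-6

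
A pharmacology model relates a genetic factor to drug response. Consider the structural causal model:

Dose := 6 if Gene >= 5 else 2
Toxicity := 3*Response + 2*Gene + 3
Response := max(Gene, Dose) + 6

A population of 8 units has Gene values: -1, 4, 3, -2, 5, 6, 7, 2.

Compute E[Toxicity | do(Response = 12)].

45

The intervention sets Response=12 in all 8 units regardless of Gene. Recomputing Toxicity per unit gives 37, 47, 45, 35, 49, 51, 53, 43; average 45.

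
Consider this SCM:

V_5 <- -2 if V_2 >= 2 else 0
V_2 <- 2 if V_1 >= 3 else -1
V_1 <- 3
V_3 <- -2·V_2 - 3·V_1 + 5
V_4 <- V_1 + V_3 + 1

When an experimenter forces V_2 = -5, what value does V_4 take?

Under do(V_2=-5), the mechanism V_2 <- 2 if V_1 >= 3 else -1 is discarded; V_2 is fixed at -5.
V_3 = -2·V_2 - 3·V_1 + 5  [with V_2=-5, V_1=3]  = 6
V_4 = V_1 + V_3 + 1  [with V_1=3, V_3=6]  = 10

10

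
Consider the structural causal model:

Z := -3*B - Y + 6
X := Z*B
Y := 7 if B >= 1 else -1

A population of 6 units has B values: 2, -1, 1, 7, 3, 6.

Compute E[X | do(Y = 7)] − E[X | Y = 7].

Under do(Y=7), Y's equation is replaced by Y=7 for every unit. Per-unit X: -14, -2, -4, -154, -30, -114. Mean = -53.
Conditioning on Y=7 selects the 5 unit(s) with B ∈ {2, 1, 7, 3, 6}. Their X values: -14, -4, -154, -30, -114. Mean = -63.2.
Difference = -53 − (-63.2) = 10.2.

10.2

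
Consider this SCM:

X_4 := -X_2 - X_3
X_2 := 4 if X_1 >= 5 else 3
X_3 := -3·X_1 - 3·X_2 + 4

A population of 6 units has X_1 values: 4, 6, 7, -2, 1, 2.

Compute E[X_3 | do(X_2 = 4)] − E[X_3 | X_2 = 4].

do(X_2=4) breaks X_2's dependence on X_1. With X_2=4 fixed, X_3 across the units is -20, -26, -29, -2, -11, -14, mean -17.
Observing X_2=4 restricts to units where X_2's equation naturally yields 4: X_1 ∈ {6, 7}. In that subpopulation X_3 = -26, -29, mean -27.5.
Difference = -17 − (-27.5) = 10.5.

10.5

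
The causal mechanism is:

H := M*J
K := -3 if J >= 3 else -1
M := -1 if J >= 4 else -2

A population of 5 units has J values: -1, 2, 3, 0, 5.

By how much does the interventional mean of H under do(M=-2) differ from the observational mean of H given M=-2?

The intervention sets M=-2 in all 5 units regardless of J. Recomputing H per unit gives 2, -4, -6, 0, -10; average -3.6.
E[H|M=-2] averages over only the 4 units with M=-2 (J = -1, 2, 3, 0): H = 2, -4, -6, 0, mean -2.
Difference = -3.6 − (-2) = -1.6.

-1.6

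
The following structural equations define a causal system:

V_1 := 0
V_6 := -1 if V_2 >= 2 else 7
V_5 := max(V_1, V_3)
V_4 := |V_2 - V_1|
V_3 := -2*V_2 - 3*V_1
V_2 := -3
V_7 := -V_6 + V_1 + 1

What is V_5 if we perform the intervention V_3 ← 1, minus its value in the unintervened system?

-5

do(V_3=1) replaces the equation V_3 := -2*V_2 - 3*V_1 with the constant V_3 = 1.
V_5 = max(V_1, V_3)  [with V_1=0, V_3=1]  = 1
Without intervention: V_3 = -2*V_2 - 3*V_1  [with V_2=-3, V_1=0]  = 6; V_5 = max(V_1, V_3)  [with V_1=0, V_3=6]  = 6.
Change = 1 − 6 = -5.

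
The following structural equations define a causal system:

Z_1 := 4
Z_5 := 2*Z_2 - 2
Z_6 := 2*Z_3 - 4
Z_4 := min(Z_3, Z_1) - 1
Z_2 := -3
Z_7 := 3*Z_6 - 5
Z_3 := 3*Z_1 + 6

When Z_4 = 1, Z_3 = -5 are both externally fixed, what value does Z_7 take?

-47

The joint intervention fixes Z_4 = 1, Z_3 = -5, removing each variable's own equation.
Z_6 = 2*Z_3 - 4  [with Z_3=-5]  = -14
Z_7 = 3*Z_6 - 5  [with Z_6=-14]  = -47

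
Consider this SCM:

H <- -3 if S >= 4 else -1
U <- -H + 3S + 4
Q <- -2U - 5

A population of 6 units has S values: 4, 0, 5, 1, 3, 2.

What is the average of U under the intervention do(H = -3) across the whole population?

Every unit gets H=-3 under the intervention. U values become 19, 7, 22, 10, 16, 13; E[U|do(H=-3)] = 14.5.

14.5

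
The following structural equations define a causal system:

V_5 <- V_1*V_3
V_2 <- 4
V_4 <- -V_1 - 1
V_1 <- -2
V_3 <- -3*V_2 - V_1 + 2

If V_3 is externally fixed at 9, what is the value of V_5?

do(V_3=9) replaces the equation V_3 <- -3*V_2 - V_1 + 2 with the constant V_3 = 9.
V_5 = V_1*V_3  [with V_1=-2, V_3=9]  = -18

-18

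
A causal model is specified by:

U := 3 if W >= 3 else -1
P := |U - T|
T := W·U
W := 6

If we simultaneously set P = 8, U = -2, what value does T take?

-12

Setting P = 8, U = -2 by intervention discards those variables' equations.
T = W·U  [with W=6, U=-2]  = -12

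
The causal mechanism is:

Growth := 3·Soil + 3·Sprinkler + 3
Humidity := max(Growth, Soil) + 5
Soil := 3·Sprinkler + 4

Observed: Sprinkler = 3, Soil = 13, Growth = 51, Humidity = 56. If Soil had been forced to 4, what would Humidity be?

Under do(Soil=4), the mechanism Soil := 3·Sprinkler + 4 is discarded; Soil is fixed at 4.
Growth = 3·Soil + 3·Sprinkler + 3  [with Soil=4, Sprinkler=3]  = 24
Humidity = max(Growth, Soil) + 5  [with Growth=24, Soil=4]  = 29

29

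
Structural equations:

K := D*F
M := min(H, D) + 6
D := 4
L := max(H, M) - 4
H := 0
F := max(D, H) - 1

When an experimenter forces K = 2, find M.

The intervention breaks the incoming arrows to K: K := D*F no longer applies, and K = 2.
Since M is not a descendant of the intervened variable, it is unaffected.
M = min(H, D) + 6  [with H=0, D=4]  = 6

6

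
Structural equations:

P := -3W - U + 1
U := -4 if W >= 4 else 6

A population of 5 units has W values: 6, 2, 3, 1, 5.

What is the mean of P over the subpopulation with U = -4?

-11.5

Observing U=-4 restricts to units where U's equation naturally yields -4: W ∈ {6, 5}. In that subpopulation P = -13, -10, mean -11.5.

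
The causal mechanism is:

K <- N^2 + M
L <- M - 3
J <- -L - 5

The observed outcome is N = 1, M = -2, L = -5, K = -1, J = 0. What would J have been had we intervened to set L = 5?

-10

do(L=5) replaces the equation L <- M - 3 with the constant L = 5.
J = -L - 5  [with L=5]  = -10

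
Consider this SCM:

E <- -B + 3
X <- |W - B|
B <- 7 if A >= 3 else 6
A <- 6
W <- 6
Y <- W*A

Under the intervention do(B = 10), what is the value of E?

-7

The intervention breaks the incoming arrows to B: B <- 7 if A >= 3 else 6 no longer applies, and B = 10.
E = -B + 3  [with B=10]  = -7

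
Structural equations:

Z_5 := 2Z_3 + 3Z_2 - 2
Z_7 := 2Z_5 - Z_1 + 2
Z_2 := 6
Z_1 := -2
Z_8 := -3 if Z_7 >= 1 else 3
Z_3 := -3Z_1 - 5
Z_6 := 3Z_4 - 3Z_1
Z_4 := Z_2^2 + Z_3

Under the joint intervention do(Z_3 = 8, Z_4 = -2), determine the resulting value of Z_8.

-3

The joint intervention fixes Z_3 = 8, Z_4 = -2, removing each variable's own equation.
Z_5 = 2Z_3 + 3Z_2 - 2  [with Z_3=8, Z_2=6]  = 32
Z_7 = 2Z_5 - Z_1 + 2  [with Z_5=32, Z_1=-2]  = 68
Z_8 = -3 if Z_7 >= 1 else 3  [with Z_7=68]  = -3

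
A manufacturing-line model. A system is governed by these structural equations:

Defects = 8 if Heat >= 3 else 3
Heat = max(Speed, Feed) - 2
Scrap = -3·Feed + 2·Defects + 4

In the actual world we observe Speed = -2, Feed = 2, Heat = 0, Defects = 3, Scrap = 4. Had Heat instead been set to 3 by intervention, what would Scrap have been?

14

do(Heat=3) replaces the equation Heat = max(Speed, Feed) - 2 with the constant Heat = 3.
Defects = 8 if Heat >= 3 else 3  [with Heat=3]  = 8
Scrap = -3·Feed + 2·Defects + 4  [with Feed=2, Defects=8]  = 14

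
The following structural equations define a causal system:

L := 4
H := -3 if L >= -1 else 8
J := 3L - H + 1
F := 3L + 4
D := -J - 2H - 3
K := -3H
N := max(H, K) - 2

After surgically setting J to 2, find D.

1

do(J=2) replaces the equation J := 3L - H + 1 with the constant J = 2.
H = -3 if L >= -1 else 8  [with L=4]  = -3
D = -J - 2H - 3  [with J=2, H=-3]  = 1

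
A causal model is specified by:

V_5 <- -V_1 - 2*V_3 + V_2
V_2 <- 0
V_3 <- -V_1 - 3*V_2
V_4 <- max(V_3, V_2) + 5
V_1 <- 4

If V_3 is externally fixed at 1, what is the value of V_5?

-6

do(V_3=1) replaces the equation V_3 <- -V_1 - 3*V_2 with the constant V_3 = 1.
V_5 = -V_1 - 2*V_3 + V_2  [with V_1=4, V_3=1, V_2=0]  = -6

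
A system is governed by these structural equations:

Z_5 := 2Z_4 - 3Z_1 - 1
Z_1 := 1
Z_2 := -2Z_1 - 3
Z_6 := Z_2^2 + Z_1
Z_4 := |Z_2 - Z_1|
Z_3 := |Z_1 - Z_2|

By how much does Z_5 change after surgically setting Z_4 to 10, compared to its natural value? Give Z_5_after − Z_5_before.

Intervening sets Z_4 = 10 and removes its equation (Z_4 := |Z_2 - Z_1|).
Z_5 = 2Z_4 - 3Z_1 - 1  [with Z_4=10, Z_1=1]  = 16
Without intervention: Z_2 = -2Z_1 - 3  [with Z_1=1]  = -5; Z_4 = |Z_2 - Z_1|  [with Z_2=-5, Z_1=1]  = 6; Z_5 = 2Z_4 - 3Z_1 - 1  [with Z_4=6, Z_1=1]  = 8.
Change = 16 − 8 = 8.

8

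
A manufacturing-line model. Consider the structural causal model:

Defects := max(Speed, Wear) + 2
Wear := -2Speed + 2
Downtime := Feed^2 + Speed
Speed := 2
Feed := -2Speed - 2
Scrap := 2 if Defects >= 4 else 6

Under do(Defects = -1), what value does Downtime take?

38

Under do(Defects=-1), the mechanism Defects := max(Speed, Wear) + 2 is discarded; Defects is fixed at -1.
Since Downtime is not a descendant of the intervened variable, it is unaffected.
Feed = -2Speed - 2  [with Speed=2]  = -6
Downtime = Feed^2 + Speed  [with Feed=-6, Speed=2]  = 38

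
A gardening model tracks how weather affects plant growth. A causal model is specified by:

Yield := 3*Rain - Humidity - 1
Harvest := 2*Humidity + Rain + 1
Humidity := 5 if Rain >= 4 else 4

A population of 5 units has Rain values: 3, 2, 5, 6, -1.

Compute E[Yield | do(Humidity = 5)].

Under do(Humidity=5), Humidity's equation is replaced by Humidity=5 for every unit. Per-unit Yield: 3, 0, 9, 12, -9. Mean = 3.

3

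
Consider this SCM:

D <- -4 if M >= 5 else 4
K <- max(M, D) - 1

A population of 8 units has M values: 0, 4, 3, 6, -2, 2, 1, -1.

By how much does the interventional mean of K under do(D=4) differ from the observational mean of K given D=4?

The intervention sets D=4 in all 8 units regardless of M. Recomputing K per unit gives 3, 3, 3, 5, 3, 3, 3, 3; average 3.25.
E[K|D=4] averages over only the 7 units with D=4 (M = 0, 4, 3, -2, 2, 1, -1): K = 3, 3, 3, 3, 3, 3, 3, mean 3.
Difference = 3.25 − 3 = 0.25.

0.25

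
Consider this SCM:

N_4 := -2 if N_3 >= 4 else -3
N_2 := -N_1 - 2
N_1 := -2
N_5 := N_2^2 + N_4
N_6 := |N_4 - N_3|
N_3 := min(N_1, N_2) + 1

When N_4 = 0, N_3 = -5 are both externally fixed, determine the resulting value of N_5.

The joint intervention fixes N_4 = 0, N_3 = -5, removing each variable's own equation.
N_2 = -N_1 - 2  [with N_1=-2]  = 0
N_5 = N_2^2 + N_4  [with N_2=0, N_4=0]  = 0

0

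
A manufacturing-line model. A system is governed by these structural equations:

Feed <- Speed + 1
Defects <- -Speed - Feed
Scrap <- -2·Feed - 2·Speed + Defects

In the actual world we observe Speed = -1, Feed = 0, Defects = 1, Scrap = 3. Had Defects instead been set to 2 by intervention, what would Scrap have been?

4

The intervention breaks the incoming arrows to Defects: Defects <- -Speed - Feed no longer applies, and Defects = 2.
Feed = Speed + 1  [with Speed=-1]  = 0
Scrap = -2·Feed - 2·Speed + Defects  [with Feed=0, Speed=-1, Defects=2]  = 4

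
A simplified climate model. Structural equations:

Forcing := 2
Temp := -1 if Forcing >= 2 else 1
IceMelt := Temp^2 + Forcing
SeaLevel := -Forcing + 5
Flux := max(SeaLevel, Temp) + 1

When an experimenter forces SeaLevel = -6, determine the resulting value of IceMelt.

Under do(SeaLevel=-6), the mechanism SeaLevel := -Forcing + 5 is discarded; SeaLevel is fixed at -6.
Since IceMelt is not a descendant of the intervened variable, it is unaffected.
Temp = -1 if Forcing >= 2 else 1  [with Forcing=2]  = -1
IceMelt = Temp^2 + Forcing  [with Temp=-1, Forcing=2]  = 3

3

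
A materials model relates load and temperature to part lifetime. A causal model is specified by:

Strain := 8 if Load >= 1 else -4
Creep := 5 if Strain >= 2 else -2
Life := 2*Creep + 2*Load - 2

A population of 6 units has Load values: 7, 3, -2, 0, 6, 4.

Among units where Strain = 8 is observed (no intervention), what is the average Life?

E[Life|Strain=8] averages over only the 4 units with Strain=8 (Load = 7, 3, 6, 4): Life = 22, 14, 20, 16, mean 18.

18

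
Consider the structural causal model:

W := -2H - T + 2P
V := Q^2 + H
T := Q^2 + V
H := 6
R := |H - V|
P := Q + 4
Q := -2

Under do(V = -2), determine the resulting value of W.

The intervention breaks the incoming arrows to V: V := Q^2 + H no longer applies, and V = -2.
P = Q + 4  [with Q=-2]  = 2
T = Q^2 + V  [with Q=-2, V=-2]  = 2
W = -2H - T + 2P  [with H=6, T=2, P=2]  = -10

-10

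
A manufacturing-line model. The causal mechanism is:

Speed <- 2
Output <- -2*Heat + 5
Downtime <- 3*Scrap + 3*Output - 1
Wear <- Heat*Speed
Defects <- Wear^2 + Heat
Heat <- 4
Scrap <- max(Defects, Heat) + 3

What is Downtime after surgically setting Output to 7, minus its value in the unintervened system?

Intervening sets Output = 7 and removes its equation (Output <- -2*Heat + 5).
Wear = Heat*Speed  [with Heat=4, Speed=2]  = 8
Defects = Wear^2 + Heat  [with Wear=8, Heat=4]  = 68
Scrap = max(Defects, Heat) + 3  [with Defects=68, Heat=4]  = 71
Downtime = 3*Scrap + 3*Output - 1  [with Scrap=71, Output=7]  = 233
Without intervention: Wear = Heat*Speed  [with Heat=4, Speed=2]  = 8; Defects = Wear^2 + Heat  [with Wear=8, Heat=4]  = 68; Scrap = max(Defects, Heat) + 3  [with Defects=68, Heat=4]  = 71; Output = -2*Heat + 5  [with Heat=4]  = -3; Downtime = 3*Scrap + 3*Output - 1  [with Scrap=71, Output=-3]  = 203.
Change = 233 − 203 = 30.

30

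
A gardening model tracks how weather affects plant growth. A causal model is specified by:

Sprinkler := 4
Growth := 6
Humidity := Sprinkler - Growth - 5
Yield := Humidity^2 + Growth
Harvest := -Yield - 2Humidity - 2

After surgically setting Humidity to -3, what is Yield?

15

The intervention breaks the incoming arrows to Humidity: Humidity := Sprinkler - Growth - 5 no longer applies, and Humidity = -3.
Yield = Humidity^2 + Growth  [with Humidity=-3, Growth=6]  = 15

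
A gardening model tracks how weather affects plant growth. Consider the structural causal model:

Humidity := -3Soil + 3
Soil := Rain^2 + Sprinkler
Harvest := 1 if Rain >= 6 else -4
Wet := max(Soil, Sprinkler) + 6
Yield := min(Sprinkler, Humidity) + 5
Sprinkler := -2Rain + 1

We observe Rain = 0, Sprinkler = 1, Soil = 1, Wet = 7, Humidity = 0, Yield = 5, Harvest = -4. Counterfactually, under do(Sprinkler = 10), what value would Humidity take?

-27

do(Sprinkler=10) replaces the equation Sprinkler := -2Rain + 1 with the constant Sprinkler = 10.
Soil = Rain^2 + Sprinkler  [with Rain=0, Sprinkler=10]  = 10
Humidity = -3Soil + 3  [with Soil=10]  = -27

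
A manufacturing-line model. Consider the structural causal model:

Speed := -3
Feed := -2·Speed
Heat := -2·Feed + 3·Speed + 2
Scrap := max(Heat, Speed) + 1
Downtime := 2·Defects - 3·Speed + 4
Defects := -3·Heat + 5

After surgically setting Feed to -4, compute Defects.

2

Under do(Feed=-4), the mechanism Feed := -2·Speed is discarded; Feed is fixed at -4.
Heat = -2·Feed + 3·Speed + 2  [with Feed=-4, Speed=-3]  = 1
Defects = -3·Heat + 5  [with Heat=1]  = 2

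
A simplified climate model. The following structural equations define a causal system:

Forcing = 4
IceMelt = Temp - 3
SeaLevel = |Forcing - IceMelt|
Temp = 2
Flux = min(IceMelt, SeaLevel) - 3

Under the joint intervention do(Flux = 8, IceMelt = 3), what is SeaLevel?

1

Under do(Flux = 8, IceMelt = 3), each intervened variable's structural equation is replaced by its fixed value.
SeaLevel = |Forcing - IceMelt|  [with Forcing=4, IceMelt=3]  = 1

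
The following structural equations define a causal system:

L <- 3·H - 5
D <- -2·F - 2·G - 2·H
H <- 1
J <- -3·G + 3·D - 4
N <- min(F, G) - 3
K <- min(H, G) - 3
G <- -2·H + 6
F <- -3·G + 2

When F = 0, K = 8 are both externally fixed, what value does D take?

-10

Setting F = 0, K = 8 by intervention discards those variables' equations.
G = -2·H + 6  [with H=1]  = 4
D = -2·F - 2·G - 2·H  [with F=0, G=4, H=1]  = -10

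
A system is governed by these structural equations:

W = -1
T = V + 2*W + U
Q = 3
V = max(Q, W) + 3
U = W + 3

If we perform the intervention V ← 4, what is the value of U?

2

The intervention breaks the incoming arrows to V: V = max(Q, W) + 3 no longer applies, and V = 4.
U is not downstream of the intervention, so its value is determined by the original equations.
U = W + 3  [with W=-1]  = 2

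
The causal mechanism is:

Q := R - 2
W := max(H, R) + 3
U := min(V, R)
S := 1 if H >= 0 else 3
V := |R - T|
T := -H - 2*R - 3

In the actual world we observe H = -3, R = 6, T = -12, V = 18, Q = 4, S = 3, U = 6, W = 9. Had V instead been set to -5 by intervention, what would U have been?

-5

The intervention breaks the incoming arrows to V: V := |R - T| no longer applies, and V = -5.
U = min(V, R)  [with V=-5, R=6]  = -5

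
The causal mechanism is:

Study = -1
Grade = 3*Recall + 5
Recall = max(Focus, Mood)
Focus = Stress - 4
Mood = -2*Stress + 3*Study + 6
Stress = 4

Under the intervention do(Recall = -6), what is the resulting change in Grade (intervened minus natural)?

The intervention breaks the incoming arrows to Recall: Recall = max(Focus, Mood) no longer applies, and Recall = -6.
Grade = 3*Recall + 5  [with Recall=-6]  = -13
Without intervention: Focus = Stress - 4  [with Stress=4]  = 0; Mood = -2*Stress + 3*Study + 6  [with Stress=4, Study=-1]  = -5; Recall = max(Focus, Mood)  [with Focus=0, Mood=-5]  = 0; Grade = 3*Recall + 5  [with Recall=0]  = 5.
Change = -13 − 5 = -18.

-18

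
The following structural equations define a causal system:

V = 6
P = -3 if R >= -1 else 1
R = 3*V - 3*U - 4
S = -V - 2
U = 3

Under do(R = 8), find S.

-8

Under do(R=8), the mechanism R = 3*V - 3*U - 4 is discarded; R is fixed at 8.
Since S is not a descendant of the intervened variable, it is unaffected.
S = -V - 2  [with V=6]  = -8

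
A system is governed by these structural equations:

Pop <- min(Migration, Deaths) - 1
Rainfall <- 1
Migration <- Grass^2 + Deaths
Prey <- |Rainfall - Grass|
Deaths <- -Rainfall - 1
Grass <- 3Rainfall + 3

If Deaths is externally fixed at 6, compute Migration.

Intervening sets Deaths = 6 and removes its equation (Deaths <- -Rainfall - 1).
Grass = 3Rainfall + 3  [with Rainfall=1]  = 6
Migration = Grass^2 + Deaths  [with Grass=6, Deaths=6]  = 42

42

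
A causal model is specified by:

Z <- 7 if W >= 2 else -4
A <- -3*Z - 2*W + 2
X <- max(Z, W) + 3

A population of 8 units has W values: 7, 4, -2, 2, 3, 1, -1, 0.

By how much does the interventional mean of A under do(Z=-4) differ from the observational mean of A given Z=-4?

-4.5

The intervention sets Z=-4 in all 8 units regardless of W. Recomputing A per unit gives 0, 6, 18, 10, 8, 12, 16, 14; average 10.5.
E[A|Z=-4] averages over only the 4 units with Z=-4 (W = -2, 1, -1, 0): A = 18, 12, 16, 14, mean 15.
Difference = 10.5 − 15 = -4.5.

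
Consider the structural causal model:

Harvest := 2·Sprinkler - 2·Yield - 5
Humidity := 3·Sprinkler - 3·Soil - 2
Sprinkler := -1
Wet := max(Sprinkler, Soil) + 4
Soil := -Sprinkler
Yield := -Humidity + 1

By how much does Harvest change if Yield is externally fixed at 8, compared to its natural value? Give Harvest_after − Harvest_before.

2

The intervention breaks the incoming arrows to Yield: Yield := -Humidity + 1 no longer applies, and Yield = 8.
Harvest = 2·Sprinkler - 2·Yield - 5  [with Sprinkler=-1, Yield=8]  = -23
Without intervention: Soil = -Sprinkler  [with Sprinkler=-1]  = 1; Humidity = 3·Sprinkler - 3·Soil - 2  [with Sprinkler=-1, Soil=1]  = -8; Yield = -Humidity + 1  [with Humidity=-8]  = 9; Harvest = 2·Sprinkler - 2·Yield - 5  [with Sprinkler=-1, Yield=9]  = -25.
Change = -23 − (-25) = 2.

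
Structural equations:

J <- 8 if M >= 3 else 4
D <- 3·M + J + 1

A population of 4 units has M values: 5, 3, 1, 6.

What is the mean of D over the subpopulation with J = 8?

Conditioning on J=8 selects the 3 unit(s) with M ∈ {5, 3, 6}. Their D values: 24, 18, 27. Mean = 23.

23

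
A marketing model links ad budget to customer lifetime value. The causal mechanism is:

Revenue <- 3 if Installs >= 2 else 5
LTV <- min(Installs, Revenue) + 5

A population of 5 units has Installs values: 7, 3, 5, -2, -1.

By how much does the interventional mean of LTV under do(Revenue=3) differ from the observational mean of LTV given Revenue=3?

-1.8

The intervention sets Revenue=3 in all 5 units regardless of Installs. Recomputing LTV per unit gives 8, 8, 8, 3, 4; average 6.2.
Observing Revenue=3 restricts to units where Revenue's equation naturally yields 3: Installs ∈ {7, 3, 5}. In that subpopulation LTV = 8, 8, 8, mean 8.
Difference = 6.2 − 8 = -1.8.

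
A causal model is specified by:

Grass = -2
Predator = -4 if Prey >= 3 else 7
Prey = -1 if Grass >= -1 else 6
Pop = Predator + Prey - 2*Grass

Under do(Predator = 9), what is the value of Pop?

19

The intervention breaks the incoming arrows to Predator: Predator = -4 if Prey >= 3 else 7 no longer applies, and Predator = 9.
Prey = -1 if Grass >= -1 else 6  [with Grass=-2]  = 6
Pop = Predator + Prey - 2*Grass  [with Predator=9, Prey=6, Grass=-2]  = 19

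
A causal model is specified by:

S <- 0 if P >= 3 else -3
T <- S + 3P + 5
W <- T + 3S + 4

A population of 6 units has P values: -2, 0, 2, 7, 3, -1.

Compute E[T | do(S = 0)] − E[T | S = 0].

-10.5

The intervention sets S=0 in all 6 units regardless of P. Recomputing T per unit gives -1, 5, 11, 26, 14, 2; average 9.5.
Conditioning on S=0 selects the 2 unit(s) with P ∈ {7, 3}. Their T values: 26, 14. Mean = 20.
Difference = 9.5 − 20 = -10.5.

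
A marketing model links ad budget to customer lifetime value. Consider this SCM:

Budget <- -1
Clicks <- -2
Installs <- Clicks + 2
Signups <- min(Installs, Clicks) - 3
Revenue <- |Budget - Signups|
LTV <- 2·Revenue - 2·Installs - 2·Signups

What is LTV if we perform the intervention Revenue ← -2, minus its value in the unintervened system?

-12

The intervention breaks the incoming arrows to Revenue: Revenue <- |Budget - Signups| no longer applies, and Revenue = -2.
Installs = Clicks + 2  [with Clicks=-2]  = 0
Signups = min(Installs, Clicks) - 3  [with Installs=0, Clicks=-2]  = -5
LTV = 2·Revenue - 2·Installs - 2·Signups  [with Revenue=-2, Installs=0, Signups=-5]  = 6
Without intervention: Installs = Clicks + 2  [with Clicks=-2]  = 0; Signups = min(Installs, Clicks) - 3  [with Installs=0, Clicks=-2]  = -5; Revenue = |Budget - Signups|  [with Budget=-1, Signups=-5]  = 4; LTV = 2·Revenue - 2·Installs - 2·Signups  [with Revenue=4, Installs=0, Signups=-5]  = 18.
Change = 6 − 18 = -12.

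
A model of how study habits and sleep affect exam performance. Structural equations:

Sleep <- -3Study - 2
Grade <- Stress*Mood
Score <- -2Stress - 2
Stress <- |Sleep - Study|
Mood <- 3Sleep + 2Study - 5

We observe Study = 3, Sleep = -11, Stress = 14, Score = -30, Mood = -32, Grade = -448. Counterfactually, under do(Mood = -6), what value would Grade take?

-84

The intervention breaks the incoming arrows to Mood: Mood <- 3Sleep + 2Study - 5 no longer applies, and Mood = -6.
Sleep = -3Study - 2  [with Study=3]  = -11
Stress = |Sleep - Study|  [with Sleep=-11, Study=3]  = 14
Grade = Stress*Mood  [with Stress=14, Mood=-6]  = -84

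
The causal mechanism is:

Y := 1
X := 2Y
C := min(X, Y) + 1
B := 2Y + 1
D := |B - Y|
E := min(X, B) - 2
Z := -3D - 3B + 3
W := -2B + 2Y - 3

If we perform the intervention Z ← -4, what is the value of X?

Under do(Z=-4), the mechanism Z := -3D - 3B + 3 is discarded; Z is fixed at -4.
X is not downstream of the intervention, so its value is determined by the original equations.
X = 2Y  [with Y=1]  = 2

2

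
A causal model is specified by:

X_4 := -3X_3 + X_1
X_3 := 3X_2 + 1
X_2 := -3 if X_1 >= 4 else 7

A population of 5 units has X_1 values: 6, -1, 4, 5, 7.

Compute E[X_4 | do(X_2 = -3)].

28.2

The intervention sets X_2=-3 in all 5 units regardless of X_1. Recomputing X_4 per unit gives 30, 23, 28, 29, 31; average 28.2.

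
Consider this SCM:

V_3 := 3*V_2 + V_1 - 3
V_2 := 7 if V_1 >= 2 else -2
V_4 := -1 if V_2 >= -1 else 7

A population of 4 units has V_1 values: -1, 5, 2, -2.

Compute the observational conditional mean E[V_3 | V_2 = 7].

21.5

Observing V_2=7 restricts to units where V_2's equation naturally yields 7: V_1 ∈ {5, 2}. In that subpopulation V_3 = 23, 20, mean 21.5.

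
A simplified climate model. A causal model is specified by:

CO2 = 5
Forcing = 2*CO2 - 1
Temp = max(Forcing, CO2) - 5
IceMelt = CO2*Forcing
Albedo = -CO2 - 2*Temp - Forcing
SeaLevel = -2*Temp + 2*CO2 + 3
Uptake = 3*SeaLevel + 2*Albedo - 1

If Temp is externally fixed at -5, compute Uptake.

The intervention breaks the incoming arrows to Temp: Temp = max(Forcing, CO2) - 5 no longer applies, and Temp = -5.
Forcing = 2*CO2 - 1  [with CO2=5]  = 9
Albedo = -CO2 - 2*Temp - Forcing  [with CO2=5, Temp=-5, Forcing=9]  = -4
SeaLevel = -2*Temp + 2*CO2 + 3  [with Temp=-5, CO2=5]  = 23
Uptake = 3*SeaLevel + 2*Albedo - 1  [with SeaLevel=23, Albedo=-4]  = 60

60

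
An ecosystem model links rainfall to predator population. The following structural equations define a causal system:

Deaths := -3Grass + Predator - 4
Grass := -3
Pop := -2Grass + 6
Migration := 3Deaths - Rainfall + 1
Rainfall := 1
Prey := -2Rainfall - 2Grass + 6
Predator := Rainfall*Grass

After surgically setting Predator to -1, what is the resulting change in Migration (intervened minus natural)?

6

Under do(Predator=-1), the mechanism Predator := Rainfall*Grass is discarded; Predator is fixed at -1.
Deaths = -3Grass + Predator - 4  [with Grass=-3, Predator=-1]  = 4
Migration = 3Deaths - Rainfall + 1  [with Deaths=4, Rainfall=1]  = 12
Without intervention: Predator = Rainfall*Grass  [with Rainfall=1, Grass=-3]  = -3; Deaths = -3Grass + Predator - 4  [with Grass=-3, Predator=-3]  = 2; Migration = 3Deaths - Rainfall + 1  [with Deaths=2, Rainfall=1]  = 6.
Change = 12 − 6 = 6.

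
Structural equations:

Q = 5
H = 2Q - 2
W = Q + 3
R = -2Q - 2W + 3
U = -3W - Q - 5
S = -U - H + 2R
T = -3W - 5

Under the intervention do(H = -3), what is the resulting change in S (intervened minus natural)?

Under do(H=-3), the mechanism H = 2Q - 2 is discarded; H is fixed at -3.
W = Q + 3  [with Q=5]  = 8
R = -2Q - 2W + 3  [with Q=5, W=8]  = -23
U = -3W - Q - 5  [with W=8, Q=5]  = -34
S = -U - H + 2R  [with U=-34, H=-3, R=-23]  = -9
Without intervention: H = 2Q - 2  [with Q=5]  = 8; W = Q + 3  [with Q=5]  = 8; R = -2Q - 2W + 3  [with Q=5, W=8]  = -23; U = -3W - Q - 5  [with W=8, Q=5]  = -34; S = -U - H + 2R  [with U=-34, H=8, R=-23]  = -20.
Change = -9 − (-20) = 11.

11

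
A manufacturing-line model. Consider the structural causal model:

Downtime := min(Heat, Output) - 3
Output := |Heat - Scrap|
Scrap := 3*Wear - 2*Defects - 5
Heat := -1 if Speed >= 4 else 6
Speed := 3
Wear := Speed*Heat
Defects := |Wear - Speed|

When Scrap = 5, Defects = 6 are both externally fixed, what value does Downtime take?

Setting Scrap = 5, Defects = 6 by intervention discards those variables' equations.
Heat = -1 if Speed >= 4 else 6  [with Speed=3]  = 6
Output = |Heat - Scrap|  [with Heat=6, Scrap=5]  = 1
Downtime = min(Heat, Output) - 3  [with Heat=6, Output=1]  = -2

-2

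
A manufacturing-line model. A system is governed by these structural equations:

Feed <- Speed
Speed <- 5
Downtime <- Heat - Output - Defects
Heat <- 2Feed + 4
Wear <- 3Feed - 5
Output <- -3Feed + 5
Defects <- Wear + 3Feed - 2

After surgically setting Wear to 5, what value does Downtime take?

The intervention breaks the incoming arrows to Wear: Wear <- 3Feed - 5 no longer applies, and Wear = 5.
Feed = Speed  [with Speed=5]  = 5
Heat = 2Feed + 4  [with Feed=5]  = 14
Defects = Wear + 3Feed - 2  [with Wear=5, Feed=5]  = 18
Output = -3Feed + 5  [with Feed=5]  = -10
Downtime = Heat - Output - Defects  [with Heat=14, Output=-10, Defects=18]  = 6

6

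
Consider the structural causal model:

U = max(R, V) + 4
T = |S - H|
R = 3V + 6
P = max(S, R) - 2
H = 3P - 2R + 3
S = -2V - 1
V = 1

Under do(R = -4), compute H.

-4

Under do(R=-4), the mechanism R = 3V + 6 is discarded; R is fixed at -4.
S = -2V - 1  [with V=1]  = -3
P = max(S, R) - 2  [with S=-3, R=-4]  = -5
H = 3P - 2R + 3  [with P=-5, R=-4]  = -4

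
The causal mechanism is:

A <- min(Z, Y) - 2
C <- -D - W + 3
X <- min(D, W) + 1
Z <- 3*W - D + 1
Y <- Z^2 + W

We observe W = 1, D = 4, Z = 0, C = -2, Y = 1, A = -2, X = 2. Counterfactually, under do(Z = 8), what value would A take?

6

The intervention breaks the incoming arrows to Z: Z <- 3*W - D + 1 no longer applies, and Z = 8.
Y = Z^2 + W  [with Z=8, W=1]  = 65
A = min(Z, Y) - 2  [with Z=8, Y=65]  = 6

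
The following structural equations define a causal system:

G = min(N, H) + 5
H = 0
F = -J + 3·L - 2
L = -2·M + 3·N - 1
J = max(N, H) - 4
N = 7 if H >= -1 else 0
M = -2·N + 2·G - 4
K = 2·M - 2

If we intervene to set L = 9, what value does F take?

Intervening sets L = 9 and removes its equation (L = -2·M + 3·N - 1).
N = 7 if H >= -1 else 0  [with H=0]  = 7
J = max(N, H) - 4  [with N=7, H=0]  = 3
F = -J + 3·L - 2  [with J=3, L=9]  = 22

22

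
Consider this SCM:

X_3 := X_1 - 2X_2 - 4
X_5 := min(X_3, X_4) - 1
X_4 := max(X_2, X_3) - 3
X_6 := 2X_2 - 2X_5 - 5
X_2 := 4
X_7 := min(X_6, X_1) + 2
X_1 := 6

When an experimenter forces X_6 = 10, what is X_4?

do(X_6=10) replaces the equation X_6 := 2X_2 - 2X_5 - 5 with the constant X_6 = 10.
No directed path runs from X_6 to X_4, so X_4 keeps its natural value.
X_3 = X_1 - 2X_2 - 4  [with X_1=6, X_2=4]  = -6
X_4 = max(X_2, X_3) - 3  [with X_2=4, X_3=-6]  = 1

1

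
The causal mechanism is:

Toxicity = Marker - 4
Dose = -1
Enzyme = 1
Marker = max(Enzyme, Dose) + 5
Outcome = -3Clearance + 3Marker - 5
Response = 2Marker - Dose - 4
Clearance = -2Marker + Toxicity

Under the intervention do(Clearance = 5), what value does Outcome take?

Intervening sets Clearance = 5 and removes its equation (Clearance = -2Marker + Toxicity).
Marker = max(Enzyme, Dose) + 5  [with Enzyme=1, Dose=-1]  = 6
Outcome = -3Clearance + 3Marker - 5  [with Clearance=5, Marker=6]  = -2

-2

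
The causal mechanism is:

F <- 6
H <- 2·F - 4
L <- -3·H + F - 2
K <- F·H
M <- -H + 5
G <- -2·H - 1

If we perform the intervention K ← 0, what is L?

Under do(K=0), the mechanism K <- F·H is discarded; K is fixed at 0.
Since L is not a descendant of the intervened variable, it is unaffected.
H = 2·F - 4  [with F=6]  = 8
L = -3·H + F - 2  [with H=8, F=6]  = -20

-20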